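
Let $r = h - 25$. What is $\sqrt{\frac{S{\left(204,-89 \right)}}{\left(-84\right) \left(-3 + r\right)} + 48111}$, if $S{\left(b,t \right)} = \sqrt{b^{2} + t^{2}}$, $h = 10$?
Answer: $\frac{\sqrt{3055240944 + 42 \sqrt{49537}}}{252} \approx 219.34$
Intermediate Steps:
$r = -15$ ($r = 10 - 25 = -15$)
$\sqrt{\frac{S{\left(204,-89 \right)}}{\left(-84\right) \left(-3 + r\right)} + 48111} = \sqrt{\frac{\sqrt{204^{2} + \left(-89\right)^{2}}}{\left(-84\right) \left(-3 - 15\right)} + 48111} = \sqrt{\frac{\sqrt{41616 + 7921}}{\left(-84\right) \left(-18\right)} + 48111} = \sqrt{\frac{\sqrt{49537}}{1512} + 48111} = \sqrt{48111 + \frac{\sqrt{49537}}{1512}}$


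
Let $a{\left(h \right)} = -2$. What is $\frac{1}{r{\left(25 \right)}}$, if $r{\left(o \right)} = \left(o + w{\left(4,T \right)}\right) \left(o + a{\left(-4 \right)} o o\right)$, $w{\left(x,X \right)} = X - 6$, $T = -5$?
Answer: $- \frac{1}{17150} \approx -5.8309 \cdot 10^{-5}$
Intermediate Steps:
$w{\left(x,X \right)} = -6 + X$ ($w{\left(x,X \right)} = X - 6 = -6 + X$)
$r{\left(o \right)} = \left(-11 + o\right) \left(o - 2 o^{2}\right)$ ($r{\left(o \right)} = \left(o - 11\right) \left(o + - 2 o o\right) = \left(o - 11\right) \left(o - 2 o^{2}\right) = \left(-11 + o\right) \left(o - 2 o^{2}\right)$)
$\frac{1}{r{\left(25 \right)}} = \frac{1}{25 \left(-11 - 2 \cdot 25^{2} + 23 \cdot 25\right)} = \frac{1}{25 \left(-11 - 1250 + 575\right)} = \frac{1}{25 \left(-686\right)} = \frac{1}{-17150} = - \frac{1}{17150}$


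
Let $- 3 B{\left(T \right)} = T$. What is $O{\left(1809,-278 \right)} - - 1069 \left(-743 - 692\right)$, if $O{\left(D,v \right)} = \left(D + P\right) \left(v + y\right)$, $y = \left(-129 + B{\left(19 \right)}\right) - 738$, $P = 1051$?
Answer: $- \frac{14480485}{3} \approx -4.8268 \cdot 10^{6}$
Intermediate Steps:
$B{\left(T \right)} = - \frac{T}{3}$
$y = - \frac{2620}{3}$ ($y = \left(-129 - \frac{19}{3}\right) - 738 = - \frac{406}{3} - 738 = - \frac{2620}{3} \approx -873.33$)
$O{\left(D,v \right)} = \left(1051 + D\right) \left(- \frac{2620}{3} + v\right)$ ($O{\left(D,v \right)} = \left(D + 1051\right) \left(v - \frac{2620}{3}\right) = \left(1051 + D\right) \left(- \frac{2620}{3} + v\right)$)
$O{\left(1809,-278 \right)} - - 1069 \left(-743 - 692\right) = \left(- \frac{2753620}{3} + 1051 \left(-278\right) - 1579860 + 1809 \left(-278\right)\right) - - 1069 \left(-743 - 692\right) = \left(- \frac{2753620}{3} - 292178 - 1579860 - 502902\right) - \left(-1069\right) \left(-1435\right) = - \frac{9878440}{3} - 1534015 = - \frac{14480485}{3}$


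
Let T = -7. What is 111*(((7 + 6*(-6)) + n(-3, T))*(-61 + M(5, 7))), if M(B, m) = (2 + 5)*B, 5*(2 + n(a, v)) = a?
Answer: 455988/5 ≈ 91198.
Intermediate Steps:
n(a, v) = -2 + a/5
M(B, m) = 7*B
111*(((7 + 6*(-6)) + n(-3, T))*(-61 + M(5, 7))) = 111*(((7 + 6*(-6)) + (-2 + (⅕)*(-3)))*(-61 + 7*5)) = 111*(((7 - 36) + (-2 - ⅗))*(-61 + 35)) = 111*((-29 - 13/5)*(-26)) = 111*(-158/5*(-26)) = 111*(4108/5) = 455988/5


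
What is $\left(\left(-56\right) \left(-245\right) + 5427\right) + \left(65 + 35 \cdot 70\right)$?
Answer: $21662$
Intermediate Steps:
$\left(\left(-56\right) \left(-245\right) + 5427\right) + \left(65 + 35 \cdot 70\right) = \left(13720 + 5427\right) + \left(65 + 2450\right) = 19147 + 2515 = 21662$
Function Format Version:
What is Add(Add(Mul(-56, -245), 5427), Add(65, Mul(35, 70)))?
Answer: 21662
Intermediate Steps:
Add(Add(Mul(-56, -245), 5427), Add(65, Mul(35, 70))) = Add(Add(13720, 5427), Add(65, 2450)) = Add(19147, 2515) = 21662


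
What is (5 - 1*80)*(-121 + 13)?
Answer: 8100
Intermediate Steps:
(5 - 1*80)*(-121 + 13) = (5 - 80)*(-108) = -75*(-108) = 8100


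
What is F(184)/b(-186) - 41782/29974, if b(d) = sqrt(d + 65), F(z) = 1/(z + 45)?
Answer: -20891/14987 - I/2519 ≈ -1.3939 - 0.00039698*I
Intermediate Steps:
F(z) = 1/(45 + z)
b(d) = sqrt(65 + d)
F(184)/b(-186) - 41782/29974 = 1/((45 + 184)*(sqrt(65 - 186))) - 41782/29974 = 1/(229*(sqrt(-121))) - 41782*1/29974 = 1/(229*((11*I))) - 20891/14987 = (-I/11)/229 - 20891/14987 = -I/2519 - 20891/14987 = -20891/14987 - I/2519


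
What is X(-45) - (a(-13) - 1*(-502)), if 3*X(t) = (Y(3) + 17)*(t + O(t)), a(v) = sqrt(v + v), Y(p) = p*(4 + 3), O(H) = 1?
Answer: -3178/3 - I*sqrt(26) ≈ -1059.3 - 5.099*I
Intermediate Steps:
Y(p) = 7*p (Y(p) = p*7 = 7*p)
a(v) = sqrt(2)*sqrt(v) (a(v) = sqrt(2*v) = sqrt(2)*sqrt(v))
X(t) = 38/3 + 38*t/3 (X(t) = ((7*3 + 17)*(t + 1))/3 = ((21 + 17)*(1 + t))/3 = (38*(1 + t))/3 = (38 + 38*t)/3 = 38/3 + 38*t/3)
X(-45) - (a(-13) - 1*(-502)) = (38/3 + (38/3)*(-45)) - (sqrt(2)*sqrt(-13) - 1*(-502)) = (38/3 - 570) - (sqrt(2)*(I*sqrt(13)) + 502) = -1672/3 - (I*sqrt(26) + 502) = -1672/3 - (502 + I*sqrt(26)) = -1672/3 + (-502 - I*sqrt(26)) = -3178/3 - I*sqrt(26)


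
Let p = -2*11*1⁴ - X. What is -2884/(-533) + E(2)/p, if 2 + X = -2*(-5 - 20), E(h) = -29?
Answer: 217337/37310 ≈ 5.8252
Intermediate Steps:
X = 48 (X = -2 - 2*(-5 - 20) = -2 - 2*(-25) = -2 + 50 = 48)
p = -70 (p = -2*11*1⁴ - 1*48 = -22*1 - 48 = -22 - 48 = -70)
-2884/(-533) + E(2)/p = -2884/(-533) - 29/(-70) = -2884*(-1/533) - 29*(-1/70) = 2884/533 + 29/70 = 217337/37310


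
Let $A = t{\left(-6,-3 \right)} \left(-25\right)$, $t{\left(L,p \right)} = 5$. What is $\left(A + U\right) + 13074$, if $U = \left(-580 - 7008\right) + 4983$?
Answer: $10344$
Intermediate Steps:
$U = -2605$ ($U = -7588 + 4983 = -2605$)
$A = -125$ ($A = 5 \left(-25\right) = -125$)
$\left(A + U\right) + 13074 = \left(-125 - 2605\right) + 13074 = -2730 + 13074 = 10344$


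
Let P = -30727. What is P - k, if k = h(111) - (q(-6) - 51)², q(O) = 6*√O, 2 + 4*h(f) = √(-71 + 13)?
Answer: -56683/2 - 612*I*√6 - I*√58/4 ≈ -28342.0 - 1501.0*I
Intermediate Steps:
h(f) = -½ + I*√58/4 (h(f) = -½ + √(-71 + 13)/4 = -½ + √(-58)/4 = -½ + (I*√58)/4 = -½ + I*√58/4)
k = -½ - (-51 + 6*I*√6)² + I*√58/4 (k = (-½ + I*√58/4) - (6*√(-6) - 51)² = (-½ + I*√58/4) - (6*(I*√6) - 51)² = (-½ + I*√58/4) - (6*I*√6 - 51)² = (-½ + I*√58/4) - (-51 + 6*I*√6)² = -½ - (-51 + 6*I*√6)² + I*√58/4 ≈ -2385.5 + 1501.0*I)
P - k = -30727 - (-4771/2 + 612*I*√6 + I*√58/4) = -30727 + (4771/2 - 612*I*√6 - I*√58/4) = -56683/2 - 612*I*√6 - I*√58/4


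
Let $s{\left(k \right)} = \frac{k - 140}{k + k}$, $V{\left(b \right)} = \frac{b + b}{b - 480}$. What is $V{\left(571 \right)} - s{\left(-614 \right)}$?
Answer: $\frac{666881}{55874} \approx 11.935$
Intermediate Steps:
$V{\left(b \right)} = \frac{2 b}{-480 + b}$
$s{\left(k \right)} = \frac{-140 + k}{2 k}$
$V{\left(571 \right)} - s{\left(-614 \right)} = 2 \cdot 571 \frac{1}{-480 + 571} - \frac{-140 - 614}{2 \left(-614\right)} = 2 \cdot 571 \cdot \frac{1}{91} - \frac{1}{2} \left(- \frac{1}{614}\right) \left(-754\right) = 2 \cdot 571 \cdot \frac{1}{91} - \frac{377}{614} = \frac{1142}{91} - \frac{377}{614} = \frac{666881}{55874}$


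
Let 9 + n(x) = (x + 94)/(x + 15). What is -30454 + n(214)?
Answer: -6975719/229 ≈ -30462.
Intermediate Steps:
n(x) = -9 + (94 + x)/(15 + x) (n(x) = -9 + (x + 94)/(x + 15) = -9 + (94 + x)/(15 + x))
-30454 + n(214) = -30454 + (-41 - 8*214)/(15 + 214) = -30454 + (-41 - 1712)/229 = -30454 + (1/229)*(-1753) = -30454 - 1753/229 = -6975719/229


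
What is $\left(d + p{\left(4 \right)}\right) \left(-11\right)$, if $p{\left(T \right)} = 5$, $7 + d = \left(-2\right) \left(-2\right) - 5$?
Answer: $33$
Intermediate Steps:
$d = -8$ ($d = -7 - 1 = -8$)
$\left(d + p{\left(4 \right)}\right) \left(-11\right) = \left(-8 + 5\right) \left(-11\right) = \left(-3\right) \left(-11\right) = 33$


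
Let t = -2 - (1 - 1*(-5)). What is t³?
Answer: -512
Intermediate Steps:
t = -8 (t = -2 - (1 + 5) = -2 - 1*6 = -2 - 6 = -8)
t³ = (-8)³ = -512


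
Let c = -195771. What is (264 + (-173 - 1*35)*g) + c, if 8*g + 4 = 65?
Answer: -197093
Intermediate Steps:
g = 61/8 (g = -½ + (⅛)*65 = -½ + 65/8 = 61/8 ≈ 7.6250)
(264 + (-173 - 1*35)*g) + c = (264 + (-173 - 1*35)*(61/8)) - 195771 = (264 + (-173 - 35)*(61/8)) - 195771 = (264 - 208*61/8) - 195771 = (264 - 1586) - 195771 = -1322 - 195771 = -197093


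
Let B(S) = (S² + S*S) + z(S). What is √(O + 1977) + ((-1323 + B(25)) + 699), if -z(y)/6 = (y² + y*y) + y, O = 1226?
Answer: -7024 + √3203 ≈ -6967.4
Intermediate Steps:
z(y) = -12*y² - 6*y (z(y) = -6*((y² + y*y) + y) = -6*((y² + y²) + y) = -6*(2*y² + y) = -6*(y + 2*y²) = -12*y² - 6*y)
B(S) = 2*S² - 6*S*(1 + 2*S) (B(S) = (S² + S*S) - 6*S*(1 + 2*S) = (S² + S²) - 6*S*(1 + 2*S) = 2*S² - 6*S*(1 + 2*S))
√(O + 1977) + ((-1323 + B(25)) + 699) = √(1226 + 1977) + ((-1323 + 2*25*(-3 - 5*25)) + 699) = √3203 + ((-1323 + 2*25*(-3 - 125)) + 699) = √3203 + ((-1323 + 2*25*(-128)) + 699) = √3203 + ((-1323 - 6400) + 699) = √3203 + (-7723 + 699) = √3203 - 7024 = -7024 + √3203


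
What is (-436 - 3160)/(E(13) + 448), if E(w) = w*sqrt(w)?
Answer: -1611008/198507 + 46748*sqrt(13)/198507 ≈ -7.2665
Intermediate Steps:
E(w) = w**(3/2)
(-436 - 3160)/(E(13) + 448) = (-436 - 3160)/(13**(3/2) + 448) = -3596/(13*sqrt(13) + 448) = -3596/(448 + 13*sqrt(13))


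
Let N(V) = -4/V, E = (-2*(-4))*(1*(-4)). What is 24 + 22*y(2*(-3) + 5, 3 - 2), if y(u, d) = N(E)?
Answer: 107/4 ≈ 26.750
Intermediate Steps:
E = -32 (E = 8*(-4) = -32)
y(u, d) = ⅛ (y(u, d) = -4/(-32) = -4*(-1/32) = ⅛)
24 + 22*y(2*(-3) + 5, 3 - 2) = 24 + 22*(⅛) = 24 + 11/4 = 107/4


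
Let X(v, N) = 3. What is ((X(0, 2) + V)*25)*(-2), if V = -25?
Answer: 1100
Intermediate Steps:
((X(0, 2) + V)*25)*(-2) = ((3 - 25)*25)*(-2) = -22*25*(-2) = -550*(-2) = 1100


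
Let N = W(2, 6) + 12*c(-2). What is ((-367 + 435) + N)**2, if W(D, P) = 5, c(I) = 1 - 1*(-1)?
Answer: 9409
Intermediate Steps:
c(I) = 2 (c(I) = 1 + 1 = 2)
N = 29 (N = 5 + 12*2 = 5 + 24 = 29)
((-367 + 435) + N)**2 = ((-367 + 435) + 29)**2 = (68 + 29)**2 = 97**2 = 9409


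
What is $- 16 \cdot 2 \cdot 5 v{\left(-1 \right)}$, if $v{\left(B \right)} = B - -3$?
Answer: $-320$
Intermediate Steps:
$v{\left(B \right)} = 3 + B$ ($v{\left(B \right)} = B + 3 = 3 + B$)
$- 16 \cdot 2 \cdot 5 v{\left(-1 \right)} = - 16 \cdot 2 \cdot 5 \left(3 - 1\right) = \left(-16\right) 10 \cdot 2 = \left(-160\right) 2 = -320$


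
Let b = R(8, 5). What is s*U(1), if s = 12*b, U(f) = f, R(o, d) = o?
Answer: 96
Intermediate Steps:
b = 8
s = 96 (s = 12*8 = 96)
s*U(1) = 96*1 = 96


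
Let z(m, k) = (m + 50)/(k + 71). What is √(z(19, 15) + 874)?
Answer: √6470038/86 ≈ 29.577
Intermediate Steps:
z(m, k) = (50 + m)/(71 + k)
√(z(19, 15) + 874) = √((50 + 19)/(71 + 15) + 874) = √(69/86 + 874) = √(75233/86) = √6470038/86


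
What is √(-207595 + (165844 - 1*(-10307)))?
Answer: 2*I*√7861 ≈ 177.32*I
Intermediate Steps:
√(-207595 + (165844 - 1*(-10307))) = √(-207595 + (165844 + 10307)) = √(-207595 + 176151) = √(-31444) = 2*I*√7861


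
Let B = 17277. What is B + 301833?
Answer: 319110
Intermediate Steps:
B + 301833 = 17277 + 301833 = 319110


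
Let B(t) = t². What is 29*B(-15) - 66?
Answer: 6459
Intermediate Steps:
29*B(-15) - 66 = 29*(-15)² - 66 = 29*225 - 66 = 6525 - 66 = 6459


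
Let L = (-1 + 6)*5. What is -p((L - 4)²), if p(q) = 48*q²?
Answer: -9335088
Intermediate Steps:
L = 25 (L = 5*5 = 25)
-p((L - 4)²) = -48*((25 - 4)²)² = -48*(21²)² = -48*441² = -48*194481 = -1*9335088 = -9335088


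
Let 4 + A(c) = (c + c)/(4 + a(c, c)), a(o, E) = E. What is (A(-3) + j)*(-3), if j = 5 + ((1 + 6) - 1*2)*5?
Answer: -60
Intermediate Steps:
A(c) = -4 + 2*c/(4 + c) (A(c) = -4 + (c + c)/(4 + c) = -4 + (2*c)/(4 + c) = -4 + 2*c/(4 + c))
j = 30 (j = 5 + (7 - 2)*5 = 5 + 5*5 = 5 + 25 = 30)
(A(-3) + j)*(-3) = (2*(-8 - 1*(-3))/(4 - 3) + 30)*(-3) = (2*(-8 + 3)/1 + 30)*(-3) = (2*1*(-5) + 30)*(-3) = (-10 + 30)*(-3) = 20*(-3) = -60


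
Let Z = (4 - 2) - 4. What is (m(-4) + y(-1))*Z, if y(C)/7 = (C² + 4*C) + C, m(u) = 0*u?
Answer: 56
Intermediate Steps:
Z = -2 (Z = 2 - 4 = -2)
m(u) = 0
y(C) = 7*C² + 35*C (y(C) = 7*((C² + 4*C) + C) = 7*(C² + 5*C) = 7*C² + 35*C)
(m(-4) + y(-1))*Z = (0 + 7*(-1)*(5 - 1))*(-2) = (0 + 7*(-1)*4)*(-2) = (0 - 28)*(-2) = -28*(-2) = 56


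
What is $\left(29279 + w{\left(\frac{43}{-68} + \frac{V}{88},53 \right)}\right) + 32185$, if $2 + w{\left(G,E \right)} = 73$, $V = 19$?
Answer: $61535$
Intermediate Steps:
$w{\left(G,E \right)} = 71$ ($w{\left(G,E \right)} = -2 + 73 = 71$)
$\left(29279 + w{\left(\frac{43}{-68} + \frac{V}{88},53 \right)}\right) + 32185 = \left(29279 + 71\right) + 32185 = 29350 + 32185 = 61535$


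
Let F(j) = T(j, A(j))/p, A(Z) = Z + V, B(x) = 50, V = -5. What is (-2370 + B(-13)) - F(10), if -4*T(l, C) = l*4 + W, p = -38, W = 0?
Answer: -44085/19 ≈ -2320.3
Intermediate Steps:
A(Z) = -5 + Z (A(Z) = Z - 5 = -5 + Z)
T(l, C) = -l (T(l, C) = -(l*4 + 0)/4 = -(4*l + 0)/4 = -l)
F(j) = j/38 (F(j) = -j/(-38) = -j*(-1/38) = j/38)
(-2370 + B(-13)) - F(10) = (-2370 + 50) - 10/38 = -2320 - 1*5/19 = -2320 - 5/19 = -44085/19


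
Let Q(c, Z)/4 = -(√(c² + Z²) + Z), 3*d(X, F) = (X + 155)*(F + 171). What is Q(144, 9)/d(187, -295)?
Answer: 3/1178 + 3*√257/1178 ≈ 0.043373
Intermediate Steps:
d(X, F) = (155 + X)*(171 + F)/3 (d(X, F) = ((X + 155)*(F + 171))/3 = ((155 + X)*(171 + F))/3 = (155 + X)*(171 + F)/3)
Q(c, Z) = -4*Z - 4*√(Z² + c²) (Q(c, Z) = 4*(-(√(c² + Z²) + Z)) = 4*(-(√(Z² + c²) + Z)) = 4*(-(Z + √(Z² + c²))) = 4*(-Z - √(Z² + c²)) = -4*Z - 4*√(Z² + c²))
Q(144, 9)/d(187, -295) = (-4*9 - 4*√(9² + 144²))/(8835 + 57*187 + (155/3)*(-295) + (⅓)*(-295)*187) = (-36 - 4*√(81 + 20736))/(8835 + 10659 - 45725/3 - 55165/3) = (-36 - 36*√257)/(-14136) = (-36 - 36*√257)*(-1/14136) = 3/1178 + 3*√257/1178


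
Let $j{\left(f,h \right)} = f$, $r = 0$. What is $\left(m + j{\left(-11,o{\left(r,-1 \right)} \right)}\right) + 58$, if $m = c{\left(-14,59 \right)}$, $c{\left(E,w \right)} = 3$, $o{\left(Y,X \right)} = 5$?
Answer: $50$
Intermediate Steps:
$m = 3$
$\left(m + j{\left(-11,o{\left(r,-1 \right)} \right)}\right) + 58 = \left(3 - 11\right) + 58 = -8 + 58 = 50$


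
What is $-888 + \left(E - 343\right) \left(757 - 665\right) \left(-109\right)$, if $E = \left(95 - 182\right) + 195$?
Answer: $2355692$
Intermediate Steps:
$E = 108$ ($E = -87 + 195 = 108$)
$-888 + \left(E - 343\right) \left(757 - 665\right) \left(-109\right) = -888 + \left(108 - 343\right) \left(757 - 665\right) \left(-109\right) = -888 + \left(-235\right) 92 \left(-109\right) = -888 - -2356580 = -888 + 2356580 = 2355692$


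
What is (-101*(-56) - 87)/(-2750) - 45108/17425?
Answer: -8843473/1916750 ≈ -4.6138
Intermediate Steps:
(-101*(-56) - 87)/(-2750) - 45108/17425 = (5656 - 87)*(-1/2750) - 45108*1/17425 = 5569*(-1/2750) - 45108/17425 = -5569/2750 - 45108/17425 = -8843473/1916750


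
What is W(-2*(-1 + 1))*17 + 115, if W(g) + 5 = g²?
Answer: 30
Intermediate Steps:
W(g) = -5 + g²
W(-2*(-1 + 1))*17 + 115 = (-5 + (-2*(-1 + 1))²)*17 + 115 = (-5 + (-2*0)²)*17 + 115 = (-5 + 0²)*17 + 115 = (-5 + 0)*17 + 115 = -5*17 + 115 = -85 + 115 = 30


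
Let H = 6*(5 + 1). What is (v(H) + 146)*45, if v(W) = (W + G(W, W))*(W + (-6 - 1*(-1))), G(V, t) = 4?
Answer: 62370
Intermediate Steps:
H = 36 (H = 6*6 = 36)
v(W) = (-5 + W)*(4 + W) (v(W) = (W + 4)*(W + (-6 - 1*(-1))) = (4 + W)*(W + (-6 + 1)) = (4 + W)*(W - 5) = (4 + W)*(-5 + W) = (-5 + W)*(4 + W))
(v(H) + 146)*45 = ((-20 + 36² - 1*36) + 146)*45 = ((-20 + 1296 - 36) + 146)*45 = (1240 + 146)*45 = 1386*45 = 62370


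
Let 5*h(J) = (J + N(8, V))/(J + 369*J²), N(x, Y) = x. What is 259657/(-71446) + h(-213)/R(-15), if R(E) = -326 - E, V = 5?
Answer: -675943622602355/185989471360644 ≈ -3.6343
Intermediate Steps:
h(J) = (8 + J)/(5*(J + 369*J²)) (h(J) = ((J + 8)/(J + 369*J²))/5 = ((8 + J)/(J + 369*J²))/5 = (8 + J)/(5*(J + 369*J²)))
259657/(-71446) + h(-213)/R(-15) = 259657/(-71446) + ((⅕)*(8 - 213)/(-213*(1 + 369*(-213))))/(-326 - 1*(-15)) = 259657*(-1/71446) + ((⅕)*(-1/213)*(-205)/(1 - 78597))/(-326 + 15) = -259657/71446 + ((⅕)*(-1/213)*(-205)/(-78596))/(-311) = -259657/71446 + ((⅕)*(-1/213)*(-1/78596)*(-205))*(-1/311) = -259657/71446 - 41/16740948*(-1/311) = -259657/71446 + 41/5206434828 = -675943622602355/185989471360644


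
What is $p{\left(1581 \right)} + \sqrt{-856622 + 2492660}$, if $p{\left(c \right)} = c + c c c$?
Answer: $3951807522 + 9 \sqrt{20198} \approx 3.9518 \cdot 10^{9}$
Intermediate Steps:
$p{\left(c \right)} = c + c^{3}$ ($p{\left(c \right)} = c + c^{2} c = c + c^{3}$)
$p{\left(1581 \right)} + \sqrt{-856622 + 2492660} = \left(1581 + 1581^{3}\right) + \sqrt{-856622 + 2492660} = \left(1581 + 3951805941\right) + \sqrt{1636038} = 3951807522 + 9 \sqrt{20198}$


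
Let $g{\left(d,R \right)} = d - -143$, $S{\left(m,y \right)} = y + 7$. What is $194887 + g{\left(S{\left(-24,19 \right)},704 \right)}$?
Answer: $195056$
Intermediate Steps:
$S{\left(m,y \right)} = 7 + y$
$g{\left(d,R \right)} = 143 + d$ ($g{\left(d,R \right)} = d + 143 = 143 + d$)
$194887 + g{\left(S{\left(-24,19 \right)},704 \right)} = 194887 + \left(143 + \left(7 + 19\right)\right) = 194887 + \left(143 + 26\right) = 194887 + 169 = 195056$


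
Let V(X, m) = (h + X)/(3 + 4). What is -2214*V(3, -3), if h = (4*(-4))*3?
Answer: 99630/7 ≈ 14233.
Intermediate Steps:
h = -48 (h = -16*3 = -48)
V(X, m) = -48/7 + X/7 (V(X, m) = (-48 + X)/(3 + 4) = (-48 + X)/7 = (-48 + X)*(⅐) = -48/7 + X/7)
-2214*V(3, -3) = -2214*(-48/7 + (⅐)*3) = -2214*(-48/7 + 3/7) = -2214*(-45/7) = 99630/7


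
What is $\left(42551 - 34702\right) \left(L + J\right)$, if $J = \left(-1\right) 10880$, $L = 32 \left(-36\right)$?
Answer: $-94439168$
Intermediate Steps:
$L = -1152$
$J = -10880$
$\left(42551 - 34702\right) \left(L + J\right) = \left(42551 - 34702\right) \left(-1152 - 10880\right) = 7849 \left(-12032\right) = -94439168$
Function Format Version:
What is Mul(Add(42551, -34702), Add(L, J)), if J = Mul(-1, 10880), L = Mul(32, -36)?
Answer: -94439168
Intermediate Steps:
L = -1152
J = -10880
Mul(Add(42551, -34702), Add(L, J)) = Mul(Add(42551, -34702), Add(-1152, -10880)) = Mul(7849, -12032) = -94439168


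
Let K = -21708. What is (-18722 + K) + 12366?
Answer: -28064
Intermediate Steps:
(-18722 + K) + 12366 = (-18722 - 21708) + 12366 = -40430 + 12366 = -28064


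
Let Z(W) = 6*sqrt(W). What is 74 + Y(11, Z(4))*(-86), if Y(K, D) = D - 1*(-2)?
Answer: -1130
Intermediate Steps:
Y(K, D) = 2 + D (Y(K, D) = D + 2 = 2 + D)
74 + Y(11, Z(4))*(-86) = 74 + (2 + 6*sqrt(4))*(-86) = 74 + (2 + 6*2)*(-86) = 74 + (2 + 12)*(-86) = 74 + 14*(-86) = 74 - 1204 = -1130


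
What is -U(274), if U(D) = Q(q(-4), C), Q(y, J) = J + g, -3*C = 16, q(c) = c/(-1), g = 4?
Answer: 4/3 ≈ 1.3333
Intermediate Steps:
q(c) = -c (q(c) = c*(-1) = -c)
C = -16/3 (C = -⅓*16 = -16/3 ≈ -5.3333)
Q(y, J) = 4 + J (Q(y, J) = J + 4 = 4 + J)
U(D) = -4/3 (U(D) = 4 - 16/3 = -4/3)
-U(274) = -1*(-4/3) = 4/3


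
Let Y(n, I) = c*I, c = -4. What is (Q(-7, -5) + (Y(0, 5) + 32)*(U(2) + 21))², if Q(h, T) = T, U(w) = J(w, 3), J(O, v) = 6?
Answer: 101761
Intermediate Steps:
U(w) = 6
Y(n, I) = -4*I
(Q(-7, -5) + (Y(0, 5) + 32)*(U(2) + 21))² = (-5 + (-4*5 + 32)*(6 + 21))² = (-5 + (-20 + 32)*27)² = (-5 + 12*27)² = (-5 + 324)² = 319² = 101761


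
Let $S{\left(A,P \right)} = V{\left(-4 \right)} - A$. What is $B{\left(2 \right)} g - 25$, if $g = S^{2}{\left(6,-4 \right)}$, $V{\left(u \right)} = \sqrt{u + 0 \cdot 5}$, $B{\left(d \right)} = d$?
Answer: $39 - 48 i \approx 39.0 - 48.0 i$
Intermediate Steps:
$V{\left(u \right)} = \sqrt{u}$ ($V{\left(u \right)} = \sqrt{u + 0} = \sqrt{u}$)
$S{\left(A,P \right)} = - A + 2 i$ ($S{\left(A,P \right)} = \sqrt{-4} - A = 2 i - A = - A + 2 i$)
$g = \left(-6 + 2 i\right)^{2}$ ($g = \left(\left(-1\right) 6 + 2 i\right)^{2} = \left(-6 + 2 i\right)^{2} \approx 32.0 - 24.0 i$)
$B{\left(2 \right)} g - 25 = 2 \left(32 - 24 i\right) - 25 = \left(64 - 48 i\right) - 25 = 39 - 48 i$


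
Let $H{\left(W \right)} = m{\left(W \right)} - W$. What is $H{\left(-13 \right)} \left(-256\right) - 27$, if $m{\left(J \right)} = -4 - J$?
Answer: $-5659$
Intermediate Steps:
$H{\left(W \right)} = -4 - 2 W$ ($H{\left(W \right)} = \left(-4 - W\right) - W = -4 - 2 W$)
$H{\left(-13 \right)} \left(-256\right) - 27 = \left(-4 - -26\right) \left(-256\right) - 27 = \left(-4 + 26\right) \left(-256\right) - 27 = 22 \left(-256\right) - 27 = -5632 - 27 = -5659$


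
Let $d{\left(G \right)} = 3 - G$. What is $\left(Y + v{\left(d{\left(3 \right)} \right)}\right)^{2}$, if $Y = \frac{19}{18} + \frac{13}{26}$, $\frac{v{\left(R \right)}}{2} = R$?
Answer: $\frac{196}{81} \approx 2.4198$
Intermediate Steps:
$v{\left(R \right)} = 2 R$
$Y = \frac{14}{9}$ ($Y = 19 \cdot \frac{1}{18} + 13 \cdot \frac{1}{26} = \frac{19}{18} + \frac{1}{2} = \frac{14}{9} \approx 1.5556$)
$\left(Y + v{\left(d{\left(3 \right)} \right)}\right)^{2} = \left(\frac{14}{9} + 2 \left(3 - 3\right)\right)^{2} = \left(\frac{14}{9} + 2 \cdot 0\right)^{2} = \left(\frac{14}{9} + 0\right)^{2} = \left(\frac{14}{9}\right)^{2} = \frac{196}{81}$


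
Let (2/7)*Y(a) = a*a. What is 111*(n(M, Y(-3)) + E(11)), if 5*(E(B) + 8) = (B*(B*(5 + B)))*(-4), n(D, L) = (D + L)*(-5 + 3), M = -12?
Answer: -885669/5 ≈ -1.7713e+5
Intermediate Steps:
Y(a) = 7*a²/2 (Y(a) = 7*(a*a)/2 = 7*a²/2)
n(D, L) = -2*D - 2*L (n(D, L) = (D + L)*(-2) = -2*D - 2*L)
E(B) = -8 - 4*B²*(5 + B)/5 (E(B) = -8 + ((B*(B*(5 + B)))*(-4))/5 = -8 + ((B²*(5 + B))*(-4))/5 = -8 + (-4*B²*(5 + B))/5 = -8 - 4*B²*(5 + B)/5)
111*(n(M, Y(-3)) + E(11)) = 111*((-2*(-12) - 7*(-3)²) + (-8 - 4*11² - ⅘*11³)) = 111*((24 - 7*9) + (-8 - 4*121 - ⅘*1331)) = 111*((24 - 2*63/2) + (-8 - 484 - 5324/5)) = 111*((24 - 63) - 7784/5) = 111*(-39 - 7784/5) = 111*(-7979/5) = -885669/5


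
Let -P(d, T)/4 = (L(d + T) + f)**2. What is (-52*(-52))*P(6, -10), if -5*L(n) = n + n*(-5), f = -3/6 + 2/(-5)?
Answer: -4545424/25 ≈ -1.8182e+5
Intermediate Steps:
f = -9/10 (f = -3*1/6 + 2*(-1/5) = -1/2 - 2/5 = -9/10 ≈ -0.90000)
L(n) = 4*n/5 (L(n) = -(n + n*(-5))/5 = -(n - 5*n)/5 = -(-4)*n/5 = 4*n/5)
P(d, T) = -4*(-9/10 + 4*T/5 + 4*d/5)**2 (P(d, T) = -4*(4*(d + T)/5 - 9/10)**2 = -4*(4*(T + d)/5 - 9/10)**2 = -4*((4*T/5 + 4*d/5) - 9/10)**2 = -4*(-9/10 + 4*T/5 + 4*d/5)**2)
(-52*(-52))*P(6, -10) = (-52*(-52))*(-(-9 + 8*(-10) + 8*6)**2/25) = 2704*(-(-9 - 80 + 48)**2/25) = 2704*(-1/25*(-41)**2) = 2704*(-1/25*1681) = 2704*(-1681/25) = -4545424/25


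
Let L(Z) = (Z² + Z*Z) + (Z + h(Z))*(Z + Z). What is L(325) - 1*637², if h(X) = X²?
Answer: 68672981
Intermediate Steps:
L(Z) = 2*Z² + 2*Z*(Z + Z²) (L(Z) = (Z² + Z*Z) + (Z + Z²)*(Z + Z) = (Z² + Z²) + (Z + Z²)*(2*Z) = 2*Z² + 2*Z*(Z + Z²))
L(325) - 1*637² = 2*325²*(2 + 325) - 1*637² = 2*105625*327 - 1*405769 = 69078750 - 405769 = 68672981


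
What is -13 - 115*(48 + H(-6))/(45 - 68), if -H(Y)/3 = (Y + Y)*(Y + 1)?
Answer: -673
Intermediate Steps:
H(Y) = -6*Y*(1 + Y) (H(Y) = -3*(Y + Y)*(Y + 1) = -3*2*Y*(1 + Y) = -6*Y*(1 + Y))
-13 - 115*(48 + H(-6))/(45 - 68) = -13 - 115*(48 - 6*(-6)*(1 - 6))/(45 - 68) = -13 - 115*(48 - 6*(-6)*(-5))/(-23) = -13 - 115*(48 - 180)*(-1)/23 = -13 - (-15180)*(-1)/23 = -13 - 115*132/23 = -13 - 660 = -673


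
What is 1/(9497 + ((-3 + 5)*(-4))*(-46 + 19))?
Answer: 1/9713 ≈ 0.00010295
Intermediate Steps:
1/(9497 + ((-3 + 5)*(-4))*(-46 + 19)) = 1/(9497 + (2*(-4))*(-27)) = 1/(9497 - 8*(-27)) = 1/(9497 + 216) = 1/9713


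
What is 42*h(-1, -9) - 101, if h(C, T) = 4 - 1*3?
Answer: -59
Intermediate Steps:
h(C, T) = 1 (h(C, T) = 4 - 3 = 1)
42*h(-1, -9) - 101 = 42*1 - 101 = 42 - 101 = -59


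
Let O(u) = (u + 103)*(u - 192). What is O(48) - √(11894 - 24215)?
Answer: -21744 - 111*I ≈ -21744.0 - 111.0*I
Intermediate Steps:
O(u) = (-192 + u)*(103 + u) (O(u) = (103 + u)*(-192 + u) = (-192 + u)*(103 + u))
O(48) - √(11894 - 24215) = (-19776 + 48² - 89*48) - √(11894 - 24215) = (-19776 + 2304 - 4272) - √(-12321) = -21744 - 111*I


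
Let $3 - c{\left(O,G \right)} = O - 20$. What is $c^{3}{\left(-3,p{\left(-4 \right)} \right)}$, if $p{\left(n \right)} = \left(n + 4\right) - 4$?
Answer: $17576$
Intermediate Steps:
$p{\left(n \right)} = n$ ($p{\left(n \right)} = \left(4 + n\right) - 4 = n$)
$c{\left(O,G \right)} = 23 - O$ ($c{\left(O,G \right)} = 3 - \left(O - 20\right) = 3 - \left(-20 + O\right) = 23 - O$)
$c^{3}{\left(-3,p{\left(-4 \right)} \right)} = \left(23 - -3\right)^{3} = \left(23 + 3\right)^{3} = 26^{3} = 17576$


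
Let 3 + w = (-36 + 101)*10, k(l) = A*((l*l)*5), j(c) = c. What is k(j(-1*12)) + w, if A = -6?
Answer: -3673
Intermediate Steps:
k(l) = -30*l² (k(l) = -6*l*l*5 = -6*l²*5 = -30*l²)
w = 647 (w = -3 + (-36 + 101)*10 = -3 + 65*10 = -3 + 650 = 647)
k(j(-1*12)) + w = -30*(-1*12)² + 647 = -30*(-12)² + 647 = -30*144 + 647 = -4320 + 647 = -3673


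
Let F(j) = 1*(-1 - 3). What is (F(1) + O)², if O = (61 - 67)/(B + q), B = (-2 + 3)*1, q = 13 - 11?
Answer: 36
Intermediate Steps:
q = 2
B = 1 (B = 1*1 = 1)
F(j) = -4 (F(j) = 1*(-4) = -4)
O = -2 (O = (61 - 67)/(1 + 2) = -6/3 = -6*⅓ = -2)
(F(1) + O)² = (-4 - 2)² = (-6)² = 36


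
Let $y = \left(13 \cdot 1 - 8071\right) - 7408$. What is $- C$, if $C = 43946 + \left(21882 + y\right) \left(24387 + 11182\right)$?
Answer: $-228254650$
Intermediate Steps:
$y = -15466$ ($y = \left(13 - 8071\right) - 7408 = -8058 - 7408 = -15466$)
$C = 228254650$ ($C = 43946 + \left(21882 - 15466\right) \left(24387 + 11182\right) = 43946 + 6416 \cdot 35569 = 43946 + 228210704 = 228254650$)
$- C = \left(-1\right) 228254650 = -228254650$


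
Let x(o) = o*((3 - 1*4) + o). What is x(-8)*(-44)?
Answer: -3168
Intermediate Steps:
x(o) = o*(-1 + o) (x(o) = o*((3 - 4) + o) = o*(-1 + o))
x(-8)*(-44) = -8*(-1 - 8)*(-44) = -8*(-9)*(-44) = 72*(-44) = -3168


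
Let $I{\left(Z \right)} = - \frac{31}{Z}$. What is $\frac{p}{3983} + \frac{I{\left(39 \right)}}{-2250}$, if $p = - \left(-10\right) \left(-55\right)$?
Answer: $- \frac{48139027}{349508250} \approx -0.13773$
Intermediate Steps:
$p = -550$ ($p = \left(-1\right) 550 = -550$)
$\frac{p}{3983} + \frac{I{\left(39 \right)}}{-2250} = - \frac{550}{3983} + \frac{\left(-31\right) \frac{1}{39}}{-2250} = \left(-550\right) \frac{1}{3983} + \left(-31\right) \frac{1}{39} \left(- \frac{1}{2250}\right) = - \frac{550}{3983} - - \frac{31}{87750} = - \frac{550}{3983} + \frac{31}{87750} = - \frac{48139027}{349508250}$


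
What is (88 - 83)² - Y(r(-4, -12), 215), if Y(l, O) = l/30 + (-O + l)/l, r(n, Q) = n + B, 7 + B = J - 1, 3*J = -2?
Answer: 12737/1710 ≈ 7.4485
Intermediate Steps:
J = -⅔ (J = (⅓)*(-2) = -⅔ ≈ -0.66667)
B = -26/3 (B = -7 + (-⅔ - 1) = -7 - 5/3 = -26/3 ≈ -8.6667)
r(n, Q) = -26/3 + n (r(n, Q) = n - 26/3 = -26/3 + n)
Y(l, O) = l/30 + (l - O)/l (Y(l, O) = l*(1/30) + (l - O)/l = l/30 + (l - O)/l)
(88 - 83)² - Y(r(-4, -12), 215) = (88 - 83)² - (1 + (-26/3 - 4)/30 - 1*215/(-26/3 - 4)) = 5² - (1 + (1/30)*(-38/3) - 1*215/(-38/3)) = 25 - (1 - 19/45 - 1*215*(-3/38)) = 25 - (1 - 19/45 + 645/38) = 25 - 1*30013/1710 = 25 - 30013/1710 = 12737/1710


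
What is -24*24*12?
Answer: -6912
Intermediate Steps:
-24*24*12 = -576*12 = -6912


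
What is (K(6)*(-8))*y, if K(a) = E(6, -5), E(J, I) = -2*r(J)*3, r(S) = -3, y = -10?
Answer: 1440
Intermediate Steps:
E(J, I) = 18 (E(J, I) = -2*(-3)*3 = 6*3 = 18)
K(a) = 18
(K(6)*(-8))*y = (18*(-8))*(-10) = -144*(-10) = 1440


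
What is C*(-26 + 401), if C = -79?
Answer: -29625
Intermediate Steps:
C*(-26 + 401) = -79*(-26 + 401) = -79*375 = -29625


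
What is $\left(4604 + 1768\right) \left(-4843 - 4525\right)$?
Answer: $-59692896$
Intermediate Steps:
$\left(4604 + 1768\right) \left(-4843 - 4525\right) = 6372 \left(-9368\right) = -59692896$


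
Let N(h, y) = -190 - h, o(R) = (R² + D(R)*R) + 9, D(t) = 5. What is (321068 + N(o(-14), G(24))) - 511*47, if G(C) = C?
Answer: 296726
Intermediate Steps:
o(R) = 9 + R² + 5*R (o(R) = (R² + 5*R) + 9 = 9 + R² + 5*R)
(321068 + N(o(-14), G(24))) - 511*47 = (321068 + (-190 - (9 + (-14)² + 5*(-14)))) - 511*47 = (321068 + (-190 - (9 + 196 - 70))) - 24017 = (321068 + (-190 - 1*135)) - 24017 = (321068 + (-190 - 135)) - 24017 = (321068 - 325) - 24017 = 320743 - 24017 = 296726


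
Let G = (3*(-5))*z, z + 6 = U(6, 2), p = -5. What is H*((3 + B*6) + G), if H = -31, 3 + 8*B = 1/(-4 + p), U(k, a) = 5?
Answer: -1457/3 ≈ -485.67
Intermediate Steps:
B = -7/18 (B = -3/8 + 1/(8*(-4 - 5)) = -3/8 + (⅛)/(-9) = -3/8 + (⅛)*(-⅑) = -3/8 - 1/72 = -7/18 ≈ -0.38889)
z = -1 (z = -6 + 5 = -1)
G = 15 (G = (3*(-5))*(-1) = -15*(-1) = 15)
H*((3 + B*6) + G) = -31*((3 - 7/18*6) + 15) = -31*((3 - 7/3) + 15) = -31*(⅔ + 15) = -31*47/3 = -1457/3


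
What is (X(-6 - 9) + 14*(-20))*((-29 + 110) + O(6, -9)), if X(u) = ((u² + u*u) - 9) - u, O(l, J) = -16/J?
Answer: 131120/9 ≈ 14569.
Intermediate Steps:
X(u) = -9 - u + 2*u² (X(u) = ((u² + u²) - 9) - u = (2*u² - 9) - u = (-9 + 2*u²) - u = -9 - u + 2*u²)
(X(-6 - 9) + 14*(-20))*((-29 + 110) + O(6, -9)) = ((-9 - (-6 - 9) + 2*(-6 - 9)²) + 14*(-20))*((-29 + 110) - 16/(-9)) = ((-9 - 1*(-15) + 2*(-15)²) - 280)*(81 - 16*(-⅑)) = ((-9 + 15 + 2*225) - 280)*(81 + 16/9) = ((-9 + 15 + 450) - 280)*(745/9) = (456 - 280)*(745/9) = 176*(745/9) = 131120/9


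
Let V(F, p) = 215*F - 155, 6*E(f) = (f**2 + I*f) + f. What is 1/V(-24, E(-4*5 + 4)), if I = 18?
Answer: -1/5315 ≈ -0.00018815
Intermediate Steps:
E(f) = f**2/6 + 19*f/6 (E(f) = ((f**2 + 18*f) + f)/6 = (f**2 + 19*f)/6 = f**2/6 + 19*f/6)
V(F, p) = -155 + 215*F
1/V(-24, E(-4*5 + 4)) = 1/(-155 + 215*(-24)) = 1/(-155 - 5160) = 1/(-5315) = -1/5315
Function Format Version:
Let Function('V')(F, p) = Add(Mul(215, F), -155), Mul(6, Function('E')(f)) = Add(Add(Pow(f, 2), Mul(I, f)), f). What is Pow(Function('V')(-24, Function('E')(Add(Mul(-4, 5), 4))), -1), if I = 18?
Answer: Rational(-1, 5315) ≈ -0.00018815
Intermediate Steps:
Function('E')(f) = Add(Mul(Rational(1, 6), Pow(f, 2)), Mul(Rational(19, 6), f)) (Function('E')(f) = Mul(Rational(1, 6), Add(Add(Pow(f, 2), Mul(18, f)), f)) = Mul(Rational(1, 6), Add(Pow(f, 2), Mul(19, f))) = Add(Mul(Rational(1, 6), Pow(f, 2)), Mul(Rational(19, 6), f)))
Function('V')(F, p) = Add(-155, Mul(215, F))
Pow(Function('V')(-24, Function('E')(Add(Mul(-4, 5), 4))), -1) = Pow(Add(-155, Mul(215, -24)), -1) = Pow(Add(-155, -5160), -1) = Pow(-5315, -1) = Rational(-1, 5315)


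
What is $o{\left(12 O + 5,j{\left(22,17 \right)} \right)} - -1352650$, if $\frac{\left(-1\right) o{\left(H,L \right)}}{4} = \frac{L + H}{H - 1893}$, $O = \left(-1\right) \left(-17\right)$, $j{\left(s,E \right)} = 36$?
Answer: $\frac{569465895}{421} \approx 1.3527 \cdot 10^{6}$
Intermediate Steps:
$O = 17$
$o{\left(H,L \right)} = - \frac{4 \left(H + L\right)}{-1893 + H}$ ($o{\left(H,L \right)} = - 4 \frac{L + H}{H - 1893} = - 4 \frac{H + L}{-1893 + H} = - \frac{4 \left(H + L\right)}{-1893 + H}$)
$o{\left(12 O + 5,j{\left(22,17 \right)} \right)} - -1352650 = \frac{4 \left(- (12 \cdot 17 + 5) - 36\right)}{-1893 + \left(12 \cdot 17 + 5\right)} - -1352650 = \frac{4 \left(- (204 + 5) - 36\right)}{-1893 + \left(204 + 5\right)} + 1352650 = \frac{4 \left(\left(-1\right) 209 - 36\right)}{-1893 + 209} + 1352650 = \frac{4 \left(-209 - 36\right)}{-1684} + 1352650 = 4 \left(- \frac{1}{1684}\right) \left(-245\right) + 1352650 = \frac{245}{421} + 1352650 = \frac{569465895}{421}$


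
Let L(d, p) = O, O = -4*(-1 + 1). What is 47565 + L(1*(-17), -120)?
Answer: 47565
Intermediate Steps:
O = 0 (O = -4*0 = 0)
L(d, p) = 0
47565 + L(1*(-17), -120) = 47565 + 0 = 47565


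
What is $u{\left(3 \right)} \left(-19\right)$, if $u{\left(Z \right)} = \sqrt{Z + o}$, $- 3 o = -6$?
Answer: $- 19 \sqrt{5} \approx -42.485$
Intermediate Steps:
$o = 2$ ($o = \left(- \frac{1}{3}\right) \left(-6\right) = 2$)
$u{\left(Z \right)} = \sqrt{2 + Z}$ ($u{\left(Z \right)} = \sqrt{Z + 2} = \sqrt{2 + Z}$)
$u{\left(3 \right)} \left(-19\right) = \sqrt{2 + 3} \left(-19\right) = \sqrt{5} \left(-19\right) = - 19 \sqrt{5}$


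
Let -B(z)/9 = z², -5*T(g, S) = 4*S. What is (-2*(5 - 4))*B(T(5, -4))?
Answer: 4608/25 ≈ 184.32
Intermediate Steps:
T(g, S) = -4*S/5
B(z) = -9*z²
(-2*(5 - 4))*B(T(5, -4)) = (-2*(5 - 4))*(-9*(-⅘*(-4))²) = (-2*1)*(-9*(16/5)²) = -(-18)*256/25 = -2*(-2304/25) = 4608/25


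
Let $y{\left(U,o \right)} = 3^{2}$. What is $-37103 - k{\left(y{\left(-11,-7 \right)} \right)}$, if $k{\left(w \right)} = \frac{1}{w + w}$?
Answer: $- \frac{667855}{18} \approx -37103.0$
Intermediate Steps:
$y{\left(U,o \right)} = 9$
$k{\left(w \right)} = \frac{1}{2 w}$
$-37103 - k{\left(y{\left(-11,-7 \right)} \right)} = -37103 - \frac{1}{2 \cdot 9} = -37103 - \frac{1}{2} \cdot \frac{1}{9} = -37103 - \frac{1}{18} = - \frac{667855}{18}$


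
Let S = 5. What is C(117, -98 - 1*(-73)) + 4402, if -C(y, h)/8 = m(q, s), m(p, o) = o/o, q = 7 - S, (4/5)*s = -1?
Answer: 4394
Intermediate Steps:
s = -5/4 (s = (5/4)*(-1) = -5/4 ≈ -1.2500)
q = 2 (q = 7 - 1*5 = 7 - 5 = 2)
m(p, o) = 1
C(y, h) = -8 (C(y, h) = -8*1 = -8)
C(117, -98 - 1*(-73)) + 4402 = -8 + 4402 = 4394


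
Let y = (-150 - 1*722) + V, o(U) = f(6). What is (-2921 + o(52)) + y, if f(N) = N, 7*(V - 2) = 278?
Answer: -26217/7 ≈ -3745.3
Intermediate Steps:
V = 292/7 (V = 2 + (⅐)*278 = 2 + 278/7 = 292/7 ≈ 41.714)
o(U) = 6
y = -5812/7 (y = (-150 - 1*722) + 292/7 = (-150 - 722) + 292/7 = -872 + 292/7 = -5812/7 ≈ -830.29)
(-2921 + o(52)) + y = (-2921 + 6) - 5812/7 = -2915 - 5812/7 = -26217/7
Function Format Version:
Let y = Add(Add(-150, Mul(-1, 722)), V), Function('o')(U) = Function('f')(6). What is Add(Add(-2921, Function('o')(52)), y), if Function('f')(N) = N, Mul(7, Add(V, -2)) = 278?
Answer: Rational(-26217, 7) ≈ -3745.3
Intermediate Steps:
V = Rational(292, 7) (V = Add(2, Mul(Rational(1, 7), 278)) = Add(2, Rational(278, 7)) = Rational(292, 7) ≈ 41.714)
Function('o')(U) = 6
y = Rational(-5812, 7) (y = Add(Add(-150, Mul(-1, 722)), Rational(292, 7)) = Add(Add(-150, -722), Rational(292, 7)) = Add(-872, Rational(292, 7)) = Rational(-5812, 7) ≈ -830.29)
Add(Add(-2921, Function('o')(52)), y) = Add(Add(-2921, 6), Rational(-5812, 7)) = Add(-2915, Rational(-5812, 7)) = Rational(-26217, 7)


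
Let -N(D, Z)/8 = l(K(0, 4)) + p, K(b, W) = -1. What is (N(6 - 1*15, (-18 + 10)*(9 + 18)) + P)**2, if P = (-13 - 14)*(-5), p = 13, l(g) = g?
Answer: 1521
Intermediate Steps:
N(D, Z) = -96 (N(D, Z) = -8*(-1 + 13) = -8*12 = -96)
P = 135 (P = -27*(-5) = 135)
(N(6 - 1*15, (-18 + 10)*(9 + 18)) + P)**2 = (-96 + 135)**2 = 39**2 = 1521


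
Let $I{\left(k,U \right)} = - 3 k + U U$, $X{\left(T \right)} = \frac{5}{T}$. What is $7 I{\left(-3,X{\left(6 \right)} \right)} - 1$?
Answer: $\frac{2407}{36} \approx 66.861$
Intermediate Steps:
$I{\left(k,U \right)} = U^{2} - 3 k$ ($I{\left(k,U \right)} = - 3 k + U^{2} = U^{2} - 3 k$)
$7 I{\left(-3,X{\left(6 \right)} \right)} - 1 = 7 \left(\left(\frac{5}{6}\right)^{2} - -9\right) - 1 = 7 \left(\left(5 \cdot \frac{1}{6}\right)^{2} + 9\right) - 1 = 7 \left(\left(\frac{5}{6}\right)^{2} + 9\right) - 1 = 7 \left(\frac{25}{36} + 9\right) - 1 = 7 \cdot \frac{349}{36} - 1 = \frac{2443}{36} - 1 = \frac{2407}{36}$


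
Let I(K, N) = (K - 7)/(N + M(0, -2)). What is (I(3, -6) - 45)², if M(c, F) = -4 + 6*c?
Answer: 49729/25 ≈ 1989.2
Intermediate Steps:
I(K, N) = (-7 + K)/(-4 + N) (I(K, N) = (K - 7)/(N + (-4 + 6*0)) = (-7 + K)/(N + (-4 + 0)) = (-7 + K)/(N - 4) = (-7 + K)/(-4 + N))
(I(3, -6) - 45)² = ((-7 + 3)/(-4 - 6) - 45)² = (-4/(-10) - 45)² = (-⅒*(-4) - 45)² = (⅖ - 45)² = (-223/5)² = 49729/25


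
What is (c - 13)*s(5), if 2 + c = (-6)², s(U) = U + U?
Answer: 210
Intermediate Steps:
s(U) = 2*U
c = 34 (c = -2 + (-6)² = -2 + 36 = 34)
(c - 13)*s(5) = (34 - 13)*(2*5) = 21*10 = 210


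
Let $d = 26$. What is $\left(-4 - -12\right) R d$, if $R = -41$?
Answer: $-8528$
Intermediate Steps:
$\left(-4 - -12\right) R d = \left(-4 - -12\right) \left(-41\right) 26 = \left(-4 + 12\right) \left(-41\right) 26 = 8 \left(-41\right) 26 = \left(-328\right) 26 = -8528$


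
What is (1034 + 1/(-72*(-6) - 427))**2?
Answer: 26739241/25 ≈ 1.0696e+6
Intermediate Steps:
(1034 + 1/(-72*(-6) - 427))**2 = (1034 + 1/(432 - 427))**2 = (1034 + 1/5)**2 = (5171/5)**2 = 26739241/25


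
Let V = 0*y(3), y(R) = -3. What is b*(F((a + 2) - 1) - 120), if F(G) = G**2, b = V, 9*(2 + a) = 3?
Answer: 0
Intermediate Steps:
a = -5/3 (a = -2 + (1/9)*3 = -2 + 1/3 = -5/3 ≈ -1.6667)
V = 0 (V = 0*(-3) = 0)
b = 0
b*(F((a + 2) - 1) - 120) = 0*(((-5/3 + 2) - 1)**2 - 120) = 0*((1/3 - 1)**2 - 120) = 0*((-2/3)**2 - 120) = 0*(4/9 - 120) = 0*(-1076/9) = 0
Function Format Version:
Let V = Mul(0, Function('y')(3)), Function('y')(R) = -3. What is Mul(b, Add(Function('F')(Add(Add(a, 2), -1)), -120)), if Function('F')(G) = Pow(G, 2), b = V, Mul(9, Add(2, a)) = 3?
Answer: 0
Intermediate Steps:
a = Rational(-5, 3) (a = Add(-2, Mul(Rational(1, 9), 3)) = Add(-2, Rational(1, 3)) = Rational(-5, 3) ≈ -1.6667)
V = 0 (V = Mul(0, -3) = 0)
b = 0
Mul(b, Add(Function('F')(Add(Add(a, 2), -1)), -120)) = Mul(0, Add(Pow(Add(Add(Rational(-5, 3), 2), -1), 2), -120)) = Mul(0, Add(Pow(Add(Rational(1, 3), -1), 2), -120)) = Mul(0, Add(Pow(Rational(-2, 3), 2), -120)) = Mul(0, Add(Rational(4, 9), -120)) = Mul(0, Rational(-1076, 9)) = 0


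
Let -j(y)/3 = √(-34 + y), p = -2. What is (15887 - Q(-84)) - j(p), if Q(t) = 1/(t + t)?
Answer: 2669017/168 + 18*I ≈ 15887.0 + 18.0*I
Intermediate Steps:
Q(t) = 1/(2*t)
j(y) = -3*√(-34 + y)
(15887 - Q(-84)) - j(p) = (15887 - 1/(2*(-84))) - (-3)*√(-34 - 2) = (15887 - (-1)/(2*84)) - (-3)*√(-36) = (15887 - 1*(-1/168)) - (-3)*6*I = (15887 + 1/168) - (-18)*I = 2669017/168 + 18*I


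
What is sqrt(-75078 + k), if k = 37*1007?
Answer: I*sqrt(37819) ≈ 194.47*I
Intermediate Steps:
k = 37259
sqrt(-75078 + k) = sqrt(-75078 + 37259) = sqrt(-37819) = I*sqrt(37819)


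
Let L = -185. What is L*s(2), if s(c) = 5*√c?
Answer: -925*√2 ≈ -1308.1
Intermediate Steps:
L*s(2) = -925*√2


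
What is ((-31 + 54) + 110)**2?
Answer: 17689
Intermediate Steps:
((-31 + 54) + 110)**2 = (23 + 110)**2 = 133**2 = 17689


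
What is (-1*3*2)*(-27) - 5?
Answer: 157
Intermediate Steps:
(-1*3*2)*(-27) - 5 = -3*2*(-27) - 5 = -6*(-27) - 5 = 162 - 5 = 157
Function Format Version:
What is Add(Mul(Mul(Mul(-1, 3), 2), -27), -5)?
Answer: 157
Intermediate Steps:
Add(Mul(Mul(Mul(-1, 3), 2), -27), -5) = Add(Mul(Mul(-3, 2), -27), -5) = Add(Mul(-6, -27), -5) = Add(162, -5) = 157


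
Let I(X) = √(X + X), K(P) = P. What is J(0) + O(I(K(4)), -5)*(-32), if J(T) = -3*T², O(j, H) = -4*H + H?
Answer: -480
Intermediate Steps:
I(X) = √2*√X (I(X) = √(2*X) = √2*√X)
O(j, H) = -3*H
J(0) + O(I(K(4)), -5)*(-32) = -3*0² - 3*(-5)*(-32) = -3*0 + 15*(-32) = 0 - 480 = -480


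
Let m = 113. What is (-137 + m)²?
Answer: 576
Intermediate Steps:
(-137 + m)² = (-137 + 113)² = (-24)² = 576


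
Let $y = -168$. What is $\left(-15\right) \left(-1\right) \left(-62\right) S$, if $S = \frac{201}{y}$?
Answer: $\frac{31155}{28} \approx 1112.7$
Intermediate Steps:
$S = - \frac{67}{56}$ ($S = \frac{201}{-168} = 201 \left(- \frac{1}{168}\right) = - \frac{67}{56} \approx -1.1964$)
$\left(-15\right) \left(-1\right) \left(-62\right) S = \left(-15\right) \left(-1\right) \left(-62\right) \left(- \frac{67}{56}\right) = 15 \left(-62\right) \left(- \frac{67}{56}\right) = \left(-930\right) \left(- \frac{67}{56}\right) = \frac{31155}{28}$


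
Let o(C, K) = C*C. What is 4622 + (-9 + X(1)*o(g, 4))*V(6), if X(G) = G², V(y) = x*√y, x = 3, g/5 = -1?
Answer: 4622 + 48*√6 ≈ 4739.6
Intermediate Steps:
g = -5 (g = 5*(-1) = -5)
o(C, K) = C²
V(y) = 3*√y
4622 + (-9 + X(1)*o(g, 4))*V(6) = 4622 + (-9 + 1²*(-5)²)*(3*√6) = 4622 + (-9 + 1*25)*(3*√6) = 4622 + (-9 + 25)*(3*√6) = 4622 + 16*(3*√6) = 4622 + 48*√6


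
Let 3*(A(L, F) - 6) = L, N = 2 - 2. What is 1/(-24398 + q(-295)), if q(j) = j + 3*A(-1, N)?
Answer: -1/24676 ≈ -4.0525e-5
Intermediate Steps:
N = 0
A(L, F) = 6 + L/3
q(j) = 17 + j (q(j) = j + 3*(6 + (⅓)*(-1)) = j + 3*(6 - ⅓) = j + 3*(17/3) = j + 17 = 17 + j)
1/(-24398 + q(-295)) = 1/(-24398 + (17 - 295)) = 1/(-24398 - 278) = 1/(-24676) = -1/24676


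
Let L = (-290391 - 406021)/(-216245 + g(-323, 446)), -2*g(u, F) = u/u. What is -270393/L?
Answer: -116942538963/1392824 ≈ -83961.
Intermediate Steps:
g(u, F) = -½ (g(u, F) = -u/(2*u) = -½*1 = -½)
L = 1392824/432491 (L = (-290391 - 406021)/(-216245 - ½) = -696412/(-432491/2) = -696412*(-2/432491) = 1392824/432491 ≈ 3.2205)
-270393/L = -270393/1392824/432491 = -270393*432491/1392824 = -116942538963/1392824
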